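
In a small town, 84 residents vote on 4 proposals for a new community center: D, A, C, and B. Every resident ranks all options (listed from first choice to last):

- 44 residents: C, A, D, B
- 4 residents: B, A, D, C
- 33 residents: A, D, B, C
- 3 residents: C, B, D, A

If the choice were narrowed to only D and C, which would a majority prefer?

Voters preferring D to C: 37; preferring C to D: 47.
C wins the head-to-head.

C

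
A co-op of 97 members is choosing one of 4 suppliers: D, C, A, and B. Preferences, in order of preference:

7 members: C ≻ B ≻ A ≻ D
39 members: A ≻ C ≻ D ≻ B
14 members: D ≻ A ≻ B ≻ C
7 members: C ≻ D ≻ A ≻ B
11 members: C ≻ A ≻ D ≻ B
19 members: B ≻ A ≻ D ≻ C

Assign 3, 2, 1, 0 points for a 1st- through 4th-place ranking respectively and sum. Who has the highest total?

A

D: 7·0 + 39·1 + 14·3 + 7·2 + 11·1 + 19·1 = 125
C: 7·3 + 39·2 + 14·0 + 7·3 + 11·3 + 19·0 = 153
A: 7·1 + 39·3 + 14·2 + 7·1 + 11·2 + 19·2 = 219
B: 7·2 + 39·0 + 14·1 + 7·0 + 11·0 + 19·3 = 85
A has the highest Borda score (219).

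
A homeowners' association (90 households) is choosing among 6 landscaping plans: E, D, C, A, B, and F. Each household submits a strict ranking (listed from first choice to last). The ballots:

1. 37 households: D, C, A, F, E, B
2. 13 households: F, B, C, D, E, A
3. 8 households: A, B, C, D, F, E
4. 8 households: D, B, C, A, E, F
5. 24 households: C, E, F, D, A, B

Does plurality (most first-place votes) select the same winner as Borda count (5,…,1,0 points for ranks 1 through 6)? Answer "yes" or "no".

Plurality — first-place votes: E 0, D 45, C 24, A 8, B 0, F 13. Winner: D.
Borda — scores: E 154, D 315, C 355, A 191, B 116, F 219. Winner: C.
The two methods disagree.

no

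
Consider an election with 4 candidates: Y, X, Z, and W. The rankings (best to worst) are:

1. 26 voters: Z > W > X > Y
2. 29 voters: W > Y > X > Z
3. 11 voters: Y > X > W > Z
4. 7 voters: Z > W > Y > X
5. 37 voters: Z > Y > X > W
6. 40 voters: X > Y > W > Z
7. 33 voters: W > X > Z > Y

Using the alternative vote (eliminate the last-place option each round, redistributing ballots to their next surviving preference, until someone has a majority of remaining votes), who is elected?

W

Round 1: Y 11, X 40, Z 70, W 62. Eliminate Y.
Round 2: X 51, Z 70, W 62. Eliminate X.
Round 3: Z 70, W 113. W has a majority.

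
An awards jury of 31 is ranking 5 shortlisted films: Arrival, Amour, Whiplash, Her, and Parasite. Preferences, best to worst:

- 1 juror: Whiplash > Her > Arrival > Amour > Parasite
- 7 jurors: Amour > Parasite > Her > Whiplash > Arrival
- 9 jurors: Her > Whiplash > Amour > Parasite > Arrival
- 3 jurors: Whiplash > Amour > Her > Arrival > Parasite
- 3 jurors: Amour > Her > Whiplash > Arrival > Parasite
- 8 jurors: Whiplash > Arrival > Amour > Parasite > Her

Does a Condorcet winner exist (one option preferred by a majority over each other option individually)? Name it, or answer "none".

none

Checking pairwise contests:
Amour beats Arrival 22–9.
Whiplash beats Amour 21–10.
Her beats Whiplash 19–12.
Amour beats Her 21–10.
Amour beats Parasite 31–0.
Every option loses at least one head-to-head, so there is no Condorcet winner.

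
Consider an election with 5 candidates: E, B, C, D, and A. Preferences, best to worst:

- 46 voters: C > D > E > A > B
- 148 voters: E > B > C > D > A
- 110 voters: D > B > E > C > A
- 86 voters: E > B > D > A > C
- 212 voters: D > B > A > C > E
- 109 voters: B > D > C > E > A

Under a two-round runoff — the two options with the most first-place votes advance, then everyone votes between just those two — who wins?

Round 1 first-place votes: E 234, B 109, C 46, D 322, A 0.
D and E advance.
Runoff: D is preferred to E by 477 voters; E by 234.
D wins the runoff.

D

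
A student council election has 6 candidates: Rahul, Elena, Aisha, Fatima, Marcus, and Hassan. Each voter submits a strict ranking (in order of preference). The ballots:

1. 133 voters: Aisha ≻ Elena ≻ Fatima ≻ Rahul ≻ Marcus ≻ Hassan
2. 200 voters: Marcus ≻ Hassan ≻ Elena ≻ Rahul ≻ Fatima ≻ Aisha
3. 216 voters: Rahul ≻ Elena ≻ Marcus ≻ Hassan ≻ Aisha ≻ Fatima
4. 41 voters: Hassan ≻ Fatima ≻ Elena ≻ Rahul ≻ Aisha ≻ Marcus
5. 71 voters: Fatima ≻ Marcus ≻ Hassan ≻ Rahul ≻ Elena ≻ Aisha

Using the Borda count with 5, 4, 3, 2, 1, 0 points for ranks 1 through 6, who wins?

Rahul: 133·2 + 200·2 + 216·5 + 41·2 + 71·2 = 1970
Elena: 133·4 + 200·3 + 216·4 + 41·3 + 71·1 = 2190
Aisha: 133·5 + 200·0 + 216·1 + 41·1 + 71·0 = 922
Fatima: 133·3 + 200·1 + 216·0 + 41·4 + 71·5 = 1118
Marcus: 133·1 + 200·5 + 216·3 + 41·0 + 71·4 = 2065
Hassan: 133·0 + 200·4 + 216·2 + 41·5 + 71·3 = 1650
Elena has the highest Borda score (2190).

Elena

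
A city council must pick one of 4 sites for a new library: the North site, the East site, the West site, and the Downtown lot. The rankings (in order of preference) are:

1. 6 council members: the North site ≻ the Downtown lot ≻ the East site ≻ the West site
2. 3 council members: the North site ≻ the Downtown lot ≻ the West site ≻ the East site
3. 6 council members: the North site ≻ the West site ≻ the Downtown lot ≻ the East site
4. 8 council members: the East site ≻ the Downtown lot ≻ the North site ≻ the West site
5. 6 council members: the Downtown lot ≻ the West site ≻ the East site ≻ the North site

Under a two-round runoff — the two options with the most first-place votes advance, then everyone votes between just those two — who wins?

Round 1 first-place votes: the North site 15, the East site 8, the West site 0, the Downtown lot 6.
the North site and the East site advance.
Runoff: the North site is preferred to the East site by 15 voters; the East site by 14.
the North site wins the runoff.

the North site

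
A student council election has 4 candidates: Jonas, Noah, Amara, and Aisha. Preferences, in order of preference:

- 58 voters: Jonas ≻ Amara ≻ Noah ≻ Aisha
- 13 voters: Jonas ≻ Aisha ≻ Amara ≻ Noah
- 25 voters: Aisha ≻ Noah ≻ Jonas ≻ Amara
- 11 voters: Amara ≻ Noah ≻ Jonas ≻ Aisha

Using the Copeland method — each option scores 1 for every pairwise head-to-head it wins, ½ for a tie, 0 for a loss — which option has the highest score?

Jonas: beats Noah, Amara, and Aisha → score 3.
Noah: beats Aisha; loses to Jonas and Amara → score 1.
Amara: beats Noah and Aisha; loses to Jonas → score 2.
Aisha: loses to Jonas, Noah, and Amara → score 0.
Jonas has the best pairwise record.

Jonas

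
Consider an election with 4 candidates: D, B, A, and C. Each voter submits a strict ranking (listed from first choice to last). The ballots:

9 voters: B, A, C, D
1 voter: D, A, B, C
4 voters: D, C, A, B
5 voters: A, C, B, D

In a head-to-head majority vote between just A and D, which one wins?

A

Voters preferring A to D: 14; preferring D to A: 5.
A wins the head-to-head.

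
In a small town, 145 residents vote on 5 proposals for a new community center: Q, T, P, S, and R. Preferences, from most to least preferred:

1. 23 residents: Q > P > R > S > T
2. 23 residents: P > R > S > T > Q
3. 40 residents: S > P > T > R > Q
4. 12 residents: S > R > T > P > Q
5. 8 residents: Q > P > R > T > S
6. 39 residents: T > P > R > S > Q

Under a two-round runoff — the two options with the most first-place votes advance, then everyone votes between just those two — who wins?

S

Round 1 first-place votes: Q 31, T 39, P 23, S 52, R 0.
S and T advance.
Runoff: S is preferred to T by 98 voters; T by 47.
S wins the runoff.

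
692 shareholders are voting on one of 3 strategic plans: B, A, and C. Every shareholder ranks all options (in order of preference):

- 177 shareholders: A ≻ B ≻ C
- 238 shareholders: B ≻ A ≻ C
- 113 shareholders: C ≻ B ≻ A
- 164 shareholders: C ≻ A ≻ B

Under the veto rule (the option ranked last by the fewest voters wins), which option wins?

A

Last-place votes: B 164, A 113, C 415.
A is ranked last by the fewest voters, so A wins.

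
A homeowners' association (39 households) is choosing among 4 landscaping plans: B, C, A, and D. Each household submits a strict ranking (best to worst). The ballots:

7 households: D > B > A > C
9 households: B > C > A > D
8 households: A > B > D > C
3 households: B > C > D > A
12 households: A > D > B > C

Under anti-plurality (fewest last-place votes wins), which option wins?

Last-place votes: B 0, C 27, A 3, D 9.
B is ranked last by the fewest voters, so B wins.

B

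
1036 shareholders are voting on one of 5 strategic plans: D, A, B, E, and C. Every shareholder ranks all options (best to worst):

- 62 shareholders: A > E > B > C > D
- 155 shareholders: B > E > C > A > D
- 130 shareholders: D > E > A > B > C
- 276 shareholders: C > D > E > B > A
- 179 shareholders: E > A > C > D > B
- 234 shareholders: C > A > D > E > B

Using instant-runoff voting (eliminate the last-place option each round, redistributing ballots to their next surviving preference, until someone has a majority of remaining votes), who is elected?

Round 1: D 130, A 62, B 155, E 179, C 510. Eliminate A.
Round 2: D 130, B 155, E 241, C 510. Eliminate D.
Round 3: B 155, E 371, C 510. Eliminate B.
Round 4: E 526, C 510. E has a majority.

E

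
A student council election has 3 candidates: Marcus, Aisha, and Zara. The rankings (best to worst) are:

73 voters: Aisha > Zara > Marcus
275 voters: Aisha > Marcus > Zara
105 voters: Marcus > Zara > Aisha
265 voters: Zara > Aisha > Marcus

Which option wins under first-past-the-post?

Aisha

First-place votes: Marcus 105, Aisha 348, Zara 265.
Aisha has the most first-place votes.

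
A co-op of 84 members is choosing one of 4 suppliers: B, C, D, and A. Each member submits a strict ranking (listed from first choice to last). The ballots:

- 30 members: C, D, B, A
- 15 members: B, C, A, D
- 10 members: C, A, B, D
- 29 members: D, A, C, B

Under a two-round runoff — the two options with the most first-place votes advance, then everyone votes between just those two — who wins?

C

Round 1 first-place votes: B 15, C 40, D 29, A 0.
C and D advance.
Runoff: C is preferred to D by 55 voters; D by 29.
C wins the runoff.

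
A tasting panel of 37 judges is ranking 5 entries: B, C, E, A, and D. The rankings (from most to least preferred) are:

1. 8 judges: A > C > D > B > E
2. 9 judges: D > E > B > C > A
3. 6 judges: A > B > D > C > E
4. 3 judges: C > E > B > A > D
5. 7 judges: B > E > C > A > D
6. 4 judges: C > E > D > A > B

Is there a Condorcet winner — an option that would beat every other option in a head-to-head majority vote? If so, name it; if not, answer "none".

none

Checking pairwise contests:
D beats B 21–16.
B beats C 22–15.
B beats E 21–16.
B beats A 19–18.
C beats D 22–15.
Every option loses at least one head-to-head, so there is no Condorcet winner.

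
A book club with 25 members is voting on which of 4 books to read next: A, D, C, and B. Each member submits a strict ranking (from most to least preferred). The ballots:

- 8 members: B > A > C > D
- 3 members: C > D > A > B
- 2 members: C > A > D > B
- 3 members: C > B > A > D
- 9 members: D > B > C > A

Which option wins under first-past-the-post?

First-place votes: A 0, D 9, C 8, B 8.
D has the most first-place votes.

D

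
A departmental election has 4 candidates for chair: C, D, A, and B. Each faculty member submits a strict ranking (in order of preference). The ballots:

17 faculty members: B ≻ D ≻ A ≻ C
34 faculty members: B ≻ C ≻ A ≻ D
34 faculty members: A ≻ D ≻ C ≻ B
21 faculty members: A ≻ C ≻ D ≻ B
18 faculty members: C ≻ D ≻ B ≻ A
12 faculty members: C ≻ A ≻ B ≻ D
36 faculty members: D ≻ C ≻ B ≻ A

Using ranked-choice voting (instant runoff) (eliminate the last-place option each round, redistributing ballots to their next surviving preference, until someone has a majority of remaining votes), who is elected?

A

Round 1: C 30, D 36, A 55, B 51. Eliminate C.
Round 2: D 54, A 67, B 51. Eliminate B.
Round 3: D 71, A 101. A has a majority.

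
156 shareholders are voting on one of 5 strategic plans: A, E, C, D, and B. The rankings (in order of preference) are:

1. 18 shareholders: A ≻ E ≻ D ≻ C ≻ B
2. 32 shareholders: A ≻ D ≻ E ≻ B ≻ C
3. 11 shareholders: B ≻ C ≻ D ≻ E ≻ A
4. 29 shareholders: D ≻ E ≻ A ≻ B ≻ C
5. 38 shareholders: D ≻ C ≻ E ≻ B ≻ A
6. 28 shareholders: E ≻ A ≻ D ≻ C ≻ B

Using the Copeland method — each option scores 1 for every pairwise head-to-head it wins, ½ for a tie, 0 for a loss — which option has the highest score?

D

A: beats C and B; ties D; loses to E → score 2.5.
E: beats A, C, and B; loses to D → score 3.
C: beats B; loses to A, E, and D → score 1.
D: beats E, C, and B; ties A → score 3.5.
B: loses to A, E, C, and D → score 0.
D has the best pairwise record.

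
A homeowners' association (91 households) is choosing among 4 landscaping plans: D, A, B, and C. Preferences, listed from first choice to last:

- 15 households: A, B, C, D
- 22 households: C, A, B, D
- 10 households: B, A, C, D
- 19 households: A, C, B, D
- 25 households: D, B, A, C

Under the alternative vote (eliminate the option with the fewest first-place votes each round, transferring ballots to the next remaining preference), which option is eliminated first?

Round 1: D 25, A 34, B 10, C 22. Eliminate B.

B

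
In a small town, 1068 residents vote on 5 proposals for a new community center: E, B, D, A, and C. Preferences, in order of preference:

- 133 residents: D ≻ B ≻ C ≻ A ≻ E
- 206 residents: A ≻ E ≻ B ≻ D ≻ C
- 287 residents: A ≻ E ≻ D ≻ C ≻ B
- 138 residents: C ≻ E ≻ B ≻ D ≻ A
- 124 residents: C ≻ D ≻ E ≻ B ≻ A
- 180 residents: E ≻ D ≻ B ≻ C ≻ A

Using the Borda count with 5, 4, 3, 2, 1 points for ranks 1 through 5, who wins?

E

E: 133·1 + 206·4 + 287·4 + 138·4 + 124·3 + 180·5 = 3929
B: 133·4 + 206·3 + 287·1 + 138·3 + 124·2 + 180·3 = 2639
D: 133·5 + 206·2 + 287·3 + 138·2 + 124·4 + 180·4 = 3430
A: 133·2 + 206·5 + 287·5 + 138·1 + 124·1 + 180·1 = 3173
C: 133·3 + 206·1 + 287·2 + 138·5 + 124·5 + 180·2 = 2849
E has the highest Borda score (3929).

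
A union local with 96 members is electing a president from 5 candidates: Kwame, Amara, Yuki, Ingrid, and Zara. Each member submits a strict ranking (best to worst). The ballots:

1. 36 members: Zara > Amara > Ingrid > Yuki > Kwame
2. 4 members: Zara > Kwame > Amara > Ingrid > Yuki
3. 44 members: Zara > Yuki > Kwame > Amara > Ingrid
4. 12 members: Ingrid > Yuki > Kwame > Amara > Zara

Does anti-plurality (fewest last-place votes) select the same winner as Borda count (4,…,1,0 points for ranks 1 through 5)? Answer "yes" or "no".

Anti-plurality — last-place votes: Kwame 36, Amara 0, Yuki 4, Ingrid 44, Zara 12. Winner: Amara.
Borda — scores: Kwame 124, Amara 172, Yuki 204, Ingrid 124, Zara 336. Winner: Zara.
The two methods disagree.

no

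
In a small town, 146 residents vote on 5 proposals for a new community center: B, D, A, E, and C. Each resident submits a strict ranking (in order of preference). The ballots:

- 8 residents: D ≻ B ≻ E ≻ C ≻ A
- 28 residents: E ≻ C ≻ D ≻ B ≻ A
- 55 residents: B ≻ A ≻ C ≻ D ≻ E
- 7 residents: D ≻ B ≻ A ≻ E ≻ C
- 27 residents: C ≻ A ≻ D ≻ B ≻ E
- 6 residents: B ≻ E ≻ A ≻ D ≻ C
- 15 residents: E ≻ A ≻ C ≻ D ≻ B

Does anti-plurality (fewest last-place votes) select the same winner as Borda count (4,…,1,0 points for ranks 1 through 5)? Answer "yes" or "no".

Anti-plurality — last-place votes: B 15, D 0, A 36, E 82, C 13. Winner: D.
Borda — scores: B 344, D 246, A 317, E 213, C 340. Winner: B.
The two methods disagree.

no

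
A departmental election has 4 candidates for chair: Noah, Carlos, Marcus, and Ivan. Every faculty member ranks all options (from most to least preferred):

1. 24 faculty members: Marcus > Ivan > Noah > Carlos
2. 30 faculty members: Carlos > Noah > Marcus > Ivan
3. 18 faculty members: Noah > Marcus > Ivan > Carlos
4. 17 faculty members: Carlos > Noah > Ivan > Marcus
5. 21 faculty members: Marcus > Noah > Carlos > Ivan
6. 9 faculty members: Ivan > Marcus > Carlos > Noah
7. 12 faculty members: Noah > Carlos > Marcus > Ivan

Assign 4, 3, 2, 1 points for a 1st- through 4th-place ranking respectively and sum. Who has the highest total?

Noah: 24·2 + 30·3 + 18·4 + 17·3 + 21·3 + 9·1 + 12·4 = 381
Carlos: 24·1 + 30·4 + 18·1 + 17·4 + 21·2 + 9·2 + 12·3 = 326
Marcus: 24·4 + 30·2 + 18·3 + 17·1 + 21·4 + 9·3 + 12·2 = 362
Ivan: 24·3 + 30·1 + 18·2 + 17·2 + 21·1 + 9·4 + 12·1 = 241
Noah has the highest Borda score (381).

Noah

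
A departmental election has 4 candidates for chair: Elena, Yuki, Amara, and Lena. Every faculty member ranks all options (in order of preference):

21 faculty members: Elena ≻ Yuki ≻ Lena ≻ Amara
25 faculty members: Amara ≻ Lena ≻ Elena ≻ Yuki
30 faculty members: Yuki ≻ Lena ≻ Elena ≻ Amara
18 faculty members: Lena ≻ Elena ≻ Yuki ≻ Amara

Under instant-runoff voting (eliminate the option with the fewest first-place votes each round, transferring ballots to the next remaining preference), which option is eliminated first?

Lena

Round 1: Elena 21, Yuki 30, Amara 25, Lena 18. Eliminate Lena.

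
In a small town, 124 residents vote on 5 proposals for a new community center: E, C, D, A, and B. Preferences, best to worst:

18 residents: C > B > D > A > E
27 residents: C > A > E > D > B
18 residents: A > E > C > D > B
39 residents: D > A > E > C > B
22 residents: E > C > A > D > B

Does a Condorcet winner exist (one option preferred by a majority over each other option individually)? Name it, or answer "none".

none

Checking pairwise contests:
A beats E 102–22.
E beats C 79–45.
E beats D 67–57.
C beats A 67–57.
E beats B 106–18.
Every option loses at least one head-to-head, so there is no Condorcet winner.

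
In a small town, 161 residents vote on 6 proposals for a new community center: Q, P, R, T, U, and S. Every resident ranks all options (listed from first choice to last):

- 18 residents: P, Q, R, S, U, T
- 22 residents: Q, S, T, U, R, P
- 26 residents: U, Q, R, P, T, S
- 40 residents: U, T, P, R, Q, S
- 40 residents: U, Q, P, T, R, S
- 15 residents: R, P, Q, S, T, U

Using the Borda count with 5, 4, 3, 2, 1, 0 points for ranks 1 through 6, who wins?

U

Q: 18·4 + 22·5 + 26·4 + 40·1 + 40·4 + 15·3 = 531
P: 18·5 + 22·0 + 26·2 + 40·3 + 40·3 + 15·4 = 442
R: 18·3 + 22·1 + 26·3 + 40·2 + 40·1 + 15·5 = 349
T: 18·0 + 22·3 + 26·1 + 40·4 + 40·2 + 15·1 = 347
U: 18·1 + 22·2 + 26·5 + 40·5 + 40·5 + 15·0 = 592
S: 18·2 + 22·4 + 26·0 + 40·0 + 40·0 + 15·2 = 154
U has the highest Borda score (592).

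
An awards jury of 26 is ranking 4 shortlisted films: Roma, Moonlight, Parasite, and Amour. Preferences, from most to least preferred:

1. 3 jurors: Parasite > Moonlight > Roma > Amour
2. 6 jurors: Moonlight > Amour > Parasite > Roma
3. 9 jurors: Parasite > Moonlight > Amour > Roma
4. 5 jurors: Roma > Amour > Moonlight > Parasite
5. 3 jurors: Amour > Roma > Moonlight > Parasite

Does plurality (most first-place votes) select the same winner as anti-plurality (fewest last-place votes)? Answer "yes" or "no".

no

Plurality — first-place votes: Roma 5, Moonlight 6, Parasite 12, Amour 3. Winner: Parasite.
Anti-plurality — last-place votes: Roma 15, Moonlight 0, Parasite 8, Amour 3. Winner: Moonlight.
The two methods disagree.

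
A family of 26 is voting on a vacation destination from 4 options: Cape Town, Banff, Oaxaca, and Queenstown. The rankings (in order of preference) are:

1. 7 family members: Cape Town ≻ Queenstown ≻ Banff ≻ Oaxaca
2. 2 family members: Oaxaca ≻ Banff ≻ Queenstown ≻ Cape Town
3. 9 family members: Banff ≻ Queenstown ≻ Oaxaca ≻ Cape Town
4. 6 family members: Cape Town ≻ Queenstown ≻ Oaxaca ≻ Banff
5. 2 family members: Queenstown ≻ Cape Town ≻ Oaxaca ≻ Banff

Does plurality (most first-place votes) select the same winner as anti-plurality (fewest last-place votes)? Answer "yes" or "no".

no

Plurality — first-place votes: Cape Town 13, Banff 9, Oaxaca 2, Queenstown 2. Winner: Cape Town.
Anti-plurality — last-place votes: Cape Town 11, Banff 8, Oaxaca 7, Queenstown 0. Winner: Queenstown.
The two methods disagree.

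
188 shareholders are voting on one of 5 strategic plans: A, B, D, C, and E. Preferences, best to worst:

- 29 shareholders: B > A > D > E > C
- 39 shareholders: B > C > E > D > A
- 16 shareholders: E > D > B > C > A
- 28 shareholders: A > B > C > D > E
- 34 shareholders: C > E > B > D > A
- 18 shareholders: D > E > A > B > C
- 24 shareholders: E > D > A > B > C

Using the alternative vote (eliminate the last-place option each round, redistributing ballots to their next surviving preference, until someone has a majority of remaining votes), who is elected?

B

Round 1: A 28, B 68, D 18, C 34, E 40. Eliminate D.
Round 2: A 28, B 68, C 34, E 58. Eliminate A.
Round 3: B 96, C 34, E 58. B has a majority.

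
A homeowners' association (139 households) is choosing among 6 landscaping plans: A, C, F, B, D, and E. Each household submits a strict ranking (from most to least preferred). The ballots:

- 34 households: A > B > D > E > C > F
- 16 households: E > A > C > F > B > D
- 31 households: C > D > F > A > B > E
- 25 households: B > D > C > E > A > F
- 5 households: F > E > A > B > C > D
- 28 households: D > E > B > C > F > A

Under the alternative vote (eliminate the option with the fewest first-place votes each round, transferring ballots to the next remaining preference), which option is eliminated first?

Round 1: A 34, C 31, F 5, B 25, D 28, E 16. Eliminate F.

F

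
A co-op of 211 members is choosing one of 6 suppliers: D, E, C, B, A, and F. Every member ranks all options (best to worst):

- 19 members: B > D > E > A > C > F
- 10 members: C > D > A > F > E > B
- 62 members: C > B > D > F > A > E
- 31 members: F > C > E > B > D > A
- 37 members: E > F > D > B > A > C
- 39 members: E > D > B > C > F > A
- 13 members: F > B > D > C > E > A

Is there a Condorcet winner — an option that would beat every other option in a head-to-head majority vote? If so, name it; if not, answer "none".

none

Checking pairwise contests:
E beats D 107–104.
C beats E 116–95.
D beats C 108–103.
E beats B 117–94.
D beats A 211–0.
D beats F 130–81.
Every option loses at least one head-to-head, so there is no Condorcet winner.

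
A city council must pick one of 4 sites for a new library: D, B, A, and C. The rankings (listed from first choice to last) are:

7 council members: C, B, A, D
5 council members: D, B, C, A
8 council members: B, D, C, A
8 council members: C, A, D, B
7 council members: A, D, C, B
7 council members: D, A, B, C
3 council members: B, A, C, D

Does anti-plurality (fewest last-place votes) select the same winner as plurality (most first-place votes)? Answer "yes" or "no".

yes

Anti-plurality — last-place votes: D 10, B 15, A 13, C 7. Winner: C.
Plurality — first-place votes: D 12, B 11, A 7, C 15. Winner: C.
The two methods agree.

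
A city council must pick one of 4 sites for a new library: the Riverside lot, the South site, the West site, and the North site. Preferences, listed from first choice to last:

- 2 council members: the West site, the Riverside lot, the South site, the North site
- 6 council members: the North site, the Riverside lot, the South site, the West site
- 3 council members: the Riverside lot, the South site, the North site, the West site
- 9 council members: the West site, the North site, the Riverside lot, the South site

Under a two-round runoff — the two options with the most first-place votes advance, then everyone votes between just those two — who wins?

the West site

Round 1 first-place votes: the Riverside lot 3, the South site 0, the West site 11, the North site 6.
the West site and the North site advance.
Runoff: the West site is preferred to the North site by 11 voters; the North site by 9.
the West site wins the runoff.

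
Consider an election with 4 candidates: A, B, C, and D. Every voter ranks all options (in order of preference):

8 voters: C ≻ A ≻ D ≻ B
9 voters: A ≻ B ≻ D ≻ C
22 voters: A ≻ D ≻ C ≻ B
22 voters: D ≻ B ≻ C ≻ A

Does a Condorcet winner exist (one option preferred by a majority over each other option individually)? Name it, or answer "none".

A

A vs B: 39–22 for A.
A vs C: 31–30 for A.
A vs D: 39–22 for A.
A beats every other option head-to-head.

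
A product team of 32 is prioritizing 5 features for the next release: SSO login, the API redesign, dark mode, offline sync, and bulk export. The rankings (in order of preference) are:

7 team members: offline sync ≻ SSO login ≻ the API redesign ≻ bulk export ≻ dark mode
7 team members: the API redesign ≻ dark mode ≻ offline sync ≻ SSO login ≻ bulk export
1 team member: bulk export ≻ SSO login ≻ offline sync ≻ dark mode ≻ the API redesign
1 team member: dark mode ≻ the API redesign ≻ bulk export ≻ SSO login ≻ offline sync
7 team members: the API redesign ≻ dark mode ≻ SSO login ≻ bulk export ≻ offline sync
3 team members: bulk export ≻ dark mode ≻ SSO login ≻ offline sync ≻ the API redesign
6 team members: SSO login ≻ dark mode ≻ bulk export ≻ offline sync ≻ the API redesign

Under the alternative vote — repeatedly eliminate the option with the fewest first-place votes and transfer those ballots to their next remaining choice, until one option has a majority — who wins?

SSO login

Round 1: SSO login 6, the API redesign 14, dark mode 1, offline sync 7, bulk export 4. Eliminate dark mode.
Round 2: SSO login 6, the API redesign 15, offline sync 7, bulk export 4. Eliminate bulk export.
Round 3: SSO login 10, the API redesign 15, offline sync 7. Eliminate offline sync.
Round 4: SSO login 17, the API redesign 15. SSO login has a majority.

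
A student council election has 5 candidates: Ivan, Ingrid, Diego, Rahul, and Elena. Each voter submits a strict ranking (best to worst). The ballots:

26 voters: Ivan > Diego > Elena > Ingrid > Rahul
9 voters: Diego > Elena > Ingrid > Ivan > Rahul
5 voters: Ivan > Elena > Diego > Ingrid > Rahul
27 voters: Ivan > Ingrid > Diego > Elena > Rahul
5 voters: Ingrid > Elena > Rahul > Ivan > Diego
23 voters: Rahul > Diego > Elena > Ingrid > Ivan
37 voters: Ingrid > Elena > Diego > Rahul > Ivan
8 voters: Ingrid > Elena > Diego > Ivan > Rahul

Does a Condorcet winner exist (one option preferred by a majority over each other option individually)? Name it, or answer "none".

Ingrid vs Ivan: 82–58 for Ingrid.
Ingrid vs Diego: 77–63 for Ingrid.
Ingrid vs Rahul: 117–23 for Ingrid.
Ingrid vs Elena: 77–63 for Ingrid.
Ingrid beats every other option head-to-head.

Ingrid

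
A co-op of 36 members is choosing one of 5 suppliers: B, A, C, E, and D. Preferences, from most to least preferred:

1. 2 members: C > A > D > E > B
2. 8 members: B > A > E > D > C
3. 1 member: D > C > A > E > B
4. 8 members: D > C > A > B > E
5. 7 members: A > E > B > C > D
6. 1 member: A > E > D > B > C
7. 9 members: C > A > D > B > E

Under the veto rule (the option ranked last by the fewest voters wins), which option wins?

A

Last-place votes: B 3, A 0, C 9, E 17, D 7.
A is ranked last by the fewest voters, so A wins.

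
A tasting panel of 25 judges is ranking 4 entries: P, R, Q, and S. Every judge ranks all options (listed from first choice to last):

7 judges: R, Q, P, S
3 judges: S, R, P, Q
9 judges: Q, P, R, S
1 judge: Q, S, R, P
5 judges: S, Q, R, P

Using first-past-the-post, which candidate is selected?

Q

First-place votes: P 0, R 7, Q 10, S 8.
Q has the most first-place votes.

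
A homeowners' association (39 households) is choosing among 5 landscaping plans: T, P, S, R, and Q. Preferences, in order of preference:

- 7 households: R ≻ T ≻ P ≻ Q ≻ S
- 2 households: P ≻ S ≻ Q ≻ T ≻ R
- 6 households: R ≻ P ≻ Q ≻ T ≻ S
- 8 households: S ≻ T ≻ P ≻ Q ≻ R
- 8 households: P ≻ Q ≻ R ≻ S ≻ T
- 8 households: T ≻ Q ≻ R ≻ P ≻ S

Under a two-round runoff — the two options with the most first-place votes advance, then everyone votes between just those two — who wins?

R

Round 1 first-place votes: T 8, P 10, S 8, R 13, Q 0.
R and P advance.
Runoff: R is preferred to P by 21 voters; P by 18.
R wins the runoff.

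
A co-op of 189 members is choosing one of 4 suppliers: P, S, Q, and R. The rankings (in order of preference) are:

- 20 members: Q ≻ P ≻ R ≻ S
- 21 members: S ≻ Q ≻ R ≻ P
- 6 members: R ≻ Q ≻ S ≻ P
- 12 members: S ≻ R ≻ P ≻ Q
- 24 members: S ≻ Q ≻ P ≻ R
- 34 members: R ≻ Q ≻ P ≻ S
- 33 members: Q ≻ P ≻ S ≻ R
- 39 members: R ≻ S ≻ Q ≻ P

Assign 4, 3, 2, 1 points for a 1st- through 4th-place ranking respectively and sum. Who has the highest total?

P: 20·3 + 21·1 + 6·1 + 12·2 + 24·2 + 34·2 + 33·3 + 39·1 = 365
S: 20·1 + 21·4 + 6·2 + 12·4 + 24·4 + 34·1 + 33·2 + 39·3 = 477
Q: 20·4 + 21·3 + 6·3 + 12·1 + 24·3 + 34·3 + 33·4 + 39·2 = 557
R: 20·2 + 21·2 + 6·4 + 12·3 + 24·1 + 34·4 + 33·1 + 39·4 = 491
Q has the highest Borda score (557).

Q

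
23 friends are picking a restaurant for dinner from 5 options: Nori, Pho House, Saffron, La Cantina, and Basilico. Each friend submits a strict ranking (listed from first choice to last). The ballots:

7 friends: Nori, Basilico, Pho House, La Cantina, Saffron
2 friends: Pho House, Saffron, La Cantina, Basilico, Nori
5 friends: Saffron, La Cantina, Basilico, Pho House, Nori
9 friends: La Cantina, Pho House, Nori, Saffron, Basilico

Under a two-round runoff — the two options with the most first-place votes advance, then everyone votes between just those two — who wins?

La Cantina

Round 1 first-place votes: Nori 7, Pho House 2, Saffron 5, La Cantina 9, Basilico 0.
La Cantina and Nori advance.
Runoff: La Cantina is preferred to Nori by 16 voters; Nori by 7.
La Cantina wins the runoff.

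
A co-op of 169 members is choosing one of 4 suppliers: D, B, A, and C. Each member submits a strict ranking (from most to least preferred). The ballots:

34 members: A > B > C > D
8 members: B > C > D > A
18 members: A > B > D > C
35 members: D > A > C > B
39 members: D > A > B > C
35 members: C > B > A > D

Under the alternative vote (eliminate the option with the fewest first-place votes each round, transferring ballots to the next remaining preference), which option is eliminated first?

Round 1: D 74, B 8, A 52, C 35. Eliminate B.

B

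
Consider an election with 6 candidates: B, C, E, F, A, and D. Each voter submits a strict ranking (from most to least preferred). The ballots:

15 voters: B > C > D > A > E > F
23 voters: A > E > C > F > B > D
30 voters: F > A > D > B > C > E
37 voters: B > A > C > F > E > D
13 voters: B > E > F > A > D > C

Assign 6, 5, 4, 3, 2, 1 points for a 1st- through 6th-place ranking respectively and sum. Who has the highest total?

A

B: 15·6 + 23·2 + 30·3 + 37·6 + 13·6 = 526
C: 15·5 + 23·4 + 30·2 + 37·4 + 13·1 = 388
E: 15·2 + 23·5 + 30·1 + 37·2 + 13·5 = 314
F: 15·1 + 23·3 + 30·6 + 37·3 + 13·4 = 427
A: 15·3 + 23·6 + 30·5 + 37·5 + 13·3 = 557
D: 15·4 + 23·1 + 30·4 + 37·1 + 13·2 = 266
A has the highest Borda score (557).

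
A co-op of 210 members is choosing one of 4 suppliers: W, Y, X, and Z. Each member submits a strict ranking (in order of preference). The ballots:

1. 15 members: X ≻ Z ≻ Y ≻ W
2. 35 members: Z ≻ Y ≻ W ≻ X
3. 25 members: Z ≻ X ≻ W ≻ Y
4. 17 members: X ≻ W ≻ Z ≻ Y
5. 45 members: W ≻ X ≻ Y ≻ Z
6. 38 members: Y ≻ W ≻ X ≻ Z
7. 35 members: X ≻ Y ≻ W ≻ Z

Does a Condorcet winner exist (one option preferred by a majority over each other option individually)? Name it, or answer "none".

none

Checking pairwise contests:
Y beats W 123–87.
X beats Y 137–73.
W beats X 118–92.
W beats Z 135–75.
Every option loses at least one head-to-head, so there is no Condorcet winner.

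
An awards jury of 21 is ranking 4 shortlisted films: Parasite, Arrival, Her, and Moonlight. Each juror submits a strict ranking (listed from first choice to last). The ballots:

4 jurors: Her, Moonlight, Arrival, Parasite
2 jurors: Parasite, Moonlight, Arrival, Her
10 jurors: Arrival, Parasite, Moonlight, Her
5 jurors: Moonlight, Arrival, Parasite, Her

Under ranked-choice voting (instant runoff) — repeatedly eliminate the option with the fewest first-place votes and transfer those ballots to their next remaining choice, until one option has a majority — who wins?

Moonlight

Round 1: Parasite 2, Arrival 10, Her 4, Moonlight 5. Eliminate Parasite.
Round 2: Arrival 10, Her 4, Moonlight 7. Eliminate Her.
Round 3: Arrival 10, Moonlight 11. Moonlight has a majority.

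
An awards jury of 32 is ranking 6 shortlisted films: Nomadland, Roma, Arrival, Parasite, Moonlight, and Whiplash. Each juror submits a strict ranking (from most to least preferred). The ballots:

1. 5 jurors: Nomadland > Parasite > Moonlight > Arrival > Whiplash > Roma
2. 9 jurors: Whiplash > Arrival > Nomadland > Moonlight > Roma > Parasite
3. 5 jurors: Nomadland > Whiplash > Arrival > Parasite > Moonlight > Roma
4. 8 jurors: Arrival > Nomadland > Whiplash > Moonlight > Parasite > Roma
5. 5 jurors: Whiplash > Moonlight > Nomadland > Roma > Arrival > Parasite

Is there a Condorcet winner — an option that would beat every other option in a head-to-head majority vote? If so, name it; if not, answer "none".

Checking pairwise contests:
Arrival beats Nomadland 17–15.
Nomadland beats Roma 32–0.
Whiplash beats Arrival 19–13.
Nomadland beats Parasite 32–0.
Nomadland beats Moonlight 27–5.
Nomadland beats Whiplash 18–14.
Every option loses at least one head-to-head, so there is no Condorcet winner.

none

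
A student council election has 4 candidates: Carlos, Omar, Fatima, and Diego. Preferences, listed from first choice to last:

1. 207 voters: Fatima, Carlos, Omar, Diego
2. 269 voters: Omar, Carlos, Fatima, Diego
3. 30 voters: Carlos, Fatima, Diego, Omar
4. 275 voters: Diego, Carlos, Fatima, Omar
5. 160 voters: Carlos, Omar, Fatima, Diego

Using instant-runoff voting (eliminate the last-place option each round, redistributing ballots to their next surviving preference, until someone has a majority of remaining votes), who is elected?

Omar

Round 1: Carlos 190, Omar 269, Fatima 207, Diego 275. Eliminate Carlos.
Round 2: Omar 429, Fatima 237, Diego 275. Eliminate Fatima.
Round 3: Omar 636, Diego 305. Omar has a majority.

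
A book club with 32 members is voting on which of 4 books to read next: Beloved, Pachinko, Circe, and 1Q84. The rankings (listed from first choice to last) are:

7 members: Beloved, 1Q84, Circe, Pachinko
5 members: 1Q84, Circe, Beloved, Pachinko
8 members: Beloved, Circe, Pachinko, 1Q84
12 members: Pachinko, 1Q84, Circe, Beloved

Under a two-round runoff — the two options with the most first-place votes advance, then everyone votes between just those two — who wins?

Round 1 first-place votes: Beloved 15, Pachinko 12, Circe 0, 1Q84 5.
Beloved and Pachinko advance.
Runoff: Beloved is preferred to Pachinko by 20 voters; Pachinko by 12.
Beloved wins the runoff.

Beloved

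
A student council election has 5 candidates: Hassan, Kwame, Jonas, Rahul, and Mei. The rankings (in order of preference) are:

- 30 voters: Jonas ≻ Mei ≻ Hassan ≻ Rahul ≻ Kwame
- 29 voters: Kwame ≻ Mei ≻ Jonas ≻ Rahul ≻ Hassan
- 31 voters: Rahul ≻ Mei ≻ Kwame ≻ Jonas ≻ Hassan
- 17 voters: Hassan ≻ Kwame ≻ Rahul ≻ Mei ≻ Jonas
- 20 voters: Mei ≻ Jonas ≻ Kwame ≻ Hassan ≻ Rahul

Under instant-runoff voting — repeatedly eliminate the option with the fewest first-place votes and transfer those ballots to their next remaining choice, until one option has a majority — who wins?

Round 1: Hassan 17, Kwame 29, Jonas 30, Rahul 31, Mei 20. Eliminate Hassan.
Round 2: Kwame 46, Jonas 30, Rahul 31, Mei 20. Eliminate Mei.
Round 3: Kwame 46, Jonas 50, Rahul 31. Eliminate Rahul.
Round 4: Kwame 77, Jonas 50. Kwame has a majority.

Kwame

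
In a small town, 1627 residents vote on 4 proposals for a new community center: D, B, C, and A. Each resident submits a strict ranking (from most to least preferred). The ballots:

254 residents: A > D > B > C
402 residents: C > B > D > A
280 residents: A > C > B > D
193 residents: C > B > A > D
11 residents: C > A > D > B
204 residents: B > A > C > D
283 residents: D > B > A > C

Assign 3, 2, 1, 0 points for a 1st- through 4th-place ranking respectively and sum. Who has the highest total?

B

D: 254·2 + 402·1 + 280·0 + 193·0 + 11·1 + 204·0 + 283·3 = 1770
B: 254·1 + 402·2 + 280·1 + 193·2 + 11·0 + 204·3 + 283·2 = 2902
C: 254·0 + 402·3 + 280·2 + 193·3 + 11·3 + 204·1 + 283·0 = 2582
A: 254·3 + 402·0 + 280·3 + 193·1 + 11·2 + 204·2 + 283·1 = 2508
B has the highest Borda score (2902).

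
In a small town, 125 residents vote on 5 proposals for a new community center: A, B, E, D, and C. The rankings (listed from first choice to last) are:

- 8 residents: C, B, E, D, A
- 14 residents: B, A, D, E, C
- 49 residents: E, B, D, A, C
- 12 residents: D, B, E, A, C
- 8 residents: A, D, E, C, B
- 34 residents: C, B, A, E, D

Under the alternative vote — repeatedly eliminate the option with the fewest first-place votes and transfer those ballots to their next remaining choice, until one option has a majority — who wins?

E

Round 1: A 8, B 14, E 49, D 12, C 42. Eliminate A.
Round 2: B 14, E 49, D 20, C 42. Eliminate B.
Round 3: E 49, D 34, C 42. Eliminate D.
Round 4: E 83, C 42. E has a majority.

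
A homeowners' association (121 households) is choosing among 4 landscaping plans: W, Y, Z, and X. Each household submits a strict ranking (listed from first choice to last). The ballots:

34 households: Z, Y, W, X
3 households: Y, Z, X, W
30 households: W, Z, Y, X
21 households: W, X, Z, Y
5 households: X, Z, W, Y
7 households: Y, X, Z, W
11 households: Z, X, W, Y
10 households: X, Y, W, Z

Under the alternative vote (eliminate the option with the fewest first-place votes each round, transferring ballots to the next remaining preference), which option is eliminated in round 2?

Round 1: W 51, Y 10, Z 45, X 15. Eliminate Y.
Round 2: W 51, Z 48, X 22. Eliminate X.

X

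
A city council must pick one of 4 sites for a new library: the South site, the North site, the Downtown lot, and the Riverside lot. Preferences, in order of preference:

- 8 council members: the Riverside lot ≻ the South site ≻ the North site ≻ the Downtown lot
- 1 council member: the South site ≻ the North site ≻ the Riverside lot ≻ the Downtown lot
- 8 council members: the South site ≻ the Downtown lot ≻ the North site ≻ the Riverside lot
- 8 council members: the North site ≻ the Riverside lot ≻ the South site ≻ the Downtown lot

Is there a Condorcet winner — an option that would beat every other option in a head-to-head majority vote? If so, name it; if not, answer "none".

Checking pairwise contests:
the Riverside lot beats the South site 16–9.
the South site beats the North site 17–8.
the South site beats the Downtown lot 25–0.
the North site beats the Riverside lot 17–8.
Every option loses at least one head-to-head, so there is no Condorcet winner.

none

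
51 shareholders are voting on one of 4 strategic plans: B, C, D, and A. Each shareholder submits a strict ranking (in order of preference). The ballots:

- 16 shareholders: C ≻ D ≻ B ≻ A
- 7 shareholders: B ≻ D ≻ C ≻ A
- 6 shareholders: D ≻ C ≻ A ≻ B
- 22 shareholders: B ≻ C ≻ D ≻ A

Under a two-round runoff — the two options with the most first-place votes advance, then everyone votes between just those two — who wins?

B

Round 1 first-place votes: B 29, C 16, D 6, A 0.
B and C advance.
Runoff: B is preferred to C by 29 voters; C by 22.
B wins the runoff.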